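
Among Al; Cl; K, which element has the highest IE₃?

Consider each +2 ion: Al²⁺ still has 1 valence electron; Cl²⁺ still has 5 valence electrons; K²⁺ is already 1 electron into the core.
Breaking into a closed-shell core is much more expensive than removing a leftover valence electron — K has the largest IE_3 here.
Valence configurations: Al²⁺ [Ne]3s¹, Cl²⁺ [Ne]3s²3p³.
The numbers (kJ/mol): Al 2745, Cl 3822, K 4420.
Hence IE_3: Al < Cl < K.

K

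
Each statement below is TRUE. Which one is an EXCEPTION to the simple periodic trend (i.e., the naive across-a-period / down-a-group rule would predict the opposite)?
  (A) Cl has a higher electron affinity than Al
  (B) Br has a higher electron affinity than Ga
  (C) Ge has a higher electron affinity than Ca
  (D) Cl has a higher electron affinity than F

The general trend: electron affinity increases across a period and decreases down a group.
(A) Cl (period 3, group 17) vs Al (period 3, group 13): the stated order agrees with the simple trend.
(B) Br (period 4, group 17) vs Ga (period 4, group 13): the stated order agrees with the simple trend.
(C) Ge (period 4, group 14) vs Ca (period 4, group 2): the stated order agrees with the simple trend.
(D) Cl (period 3, group 17) vs F (period 2, group 17): the stated order contradicts the simple trend.
The exception is (D): F's small 2p subshell makes the incoming electron feel strong e⁻–e⁻ repulsion, so Cl actually releases more energy on gaining an electron.

(D)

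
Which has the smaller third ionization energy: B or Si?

Si

After 2 electrons have been removed, what remains? B²⁺ still has 1 valence electron; Si²⁺ still has 2 valence electrons.
All are still removing valence electrons, so compare the +2 ions as you would atoms: IE_3 generally rises across a period (higher Z_eff) and falls down a group (larger shell), subject to the usual subshell exceptions.
Valence configurations: B²⁺ [He]2s¹, Si²⁺ [Ne]3s².
The numbers (kJ/mol): B 3660, Si 3232.
Overall IE_3 order: Si < B.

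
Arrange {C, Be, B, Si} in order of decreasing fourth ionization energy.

B, Be, C, Si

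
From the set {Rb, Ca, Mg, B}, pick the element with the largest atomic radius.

Across a period the added protons contract the valence shell; down a group each new principal shell makes the atom larger.
Neither a single period nor a single group — weigh both effects.
Mg > B: both effects reinforce here, so Mg is clearly the larger of the two.
Ca > Mg: Ca sits below Mg in group 2, so the down-group effect alone puts Ca larger.
Rb > Ca: relative to Ca, both the across-period and down-group shifts push Rb's atomic radius up.
For reference (pm): B 85, Mg 139, Ca 171, Rb 210.
The largest atomic radius among these belongs to Rb.

Rb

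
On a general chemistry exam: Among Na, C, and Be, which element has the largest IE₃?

The third ionization energy removes an electron from the +2 ion. For each element: Na²⁺ is already 1 electron into the core; C²⁺ still has 2 valence electrons; Be²⁺ is the bare [He] core.
Breaking into a closed-shell core is much more expensive than removing a leftover valence electron — Na and Be have the largest IE_3 here.
Approximate IE_3 values (kJ/mol): Na 6910, C 4620, Be 14849.
Overall IE_3 order: C < Na < Be.

Be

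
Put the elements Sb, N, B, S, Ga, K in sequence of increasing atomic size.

B is in period 2, group 13; N is in period 2, group 15; S is in period 3, group 16; K is in period 4, group 1; Ga is in period 4, group 13; Sb is in period 5, group 15.
Across a period the added protons contract the valence shell; down a group each new principal shell makes the atom larger.
Neither a single period nor a single group — weigh both effects.
B > N: both are in period 2; the period trend gives B the larger value.
S > B: period and group pull opposite ways; the down-group shift dominates (103 vs 85 pm).
Ga > S: relative to S, both the across-period and down-group shifts push Ga's atomic radius up.
Sb > Ga: period and group pull opposite ways; the down-group shift dominates (140 vs 124 pm).
K > Sb: the two effects oppose for this pair; the across-period effect wins (196 vs 140 pm).
Approximate values (pm): B 85, N 71, S 103, K 196, Ga 124, Sb 140.
So from smallest to largest: N < B < S < Ga < Sb < K.

N < B < S < Ga < Sb < K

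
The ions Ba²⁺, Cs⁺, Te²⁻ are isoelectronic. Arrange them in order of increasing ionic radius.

All of these have 54 electrons, so size is governed by nuclear charge alone: the more protons, the stronger the pull on the same electron cloud, and the smaller the ion.
Nuclear charges: Ba²⁺ (Z=56), Cs⁺ (Z=55), Te²⁻ (Z=52).
Smallest to largest: Ba²⁺ < Cs⁺ < Te²⁻.

Ba²⁺ < Cs⁺ < Te²⁻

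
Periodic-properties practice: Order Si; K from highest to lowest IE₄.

K > Si

Consider each +3 ion: Si³⁺ still has 1 valence electron; K³⁺ is already 2 electrons into the core.
Pulling an electron out of a noble-gas core costs far more than removing a remaining valence electron, so K sits at the high end of IE_4.
Approximate IE_4 values (kJ/mol): Si 4356, K 5877.
Hence IE_4: Si < K.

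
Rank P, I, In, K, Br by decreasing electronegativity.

Br, I, P, In, K

P is in period 3, group 15; K is in period 4, group 1; Br is in period 4, group 17; In is in period 5, group 13; I is in period 5, group 17.
Atoms toward the upper right of the periodic table pull bonding electrons most strongly.
Neither a single period nor a single group — weigh both effects.
In > K: the two effects oppose for this pair; the across-period effect wins (1.78 vs 0.82).
P > In: relative to In, both the across-period and down-group shifts push P's electronegativity up.
I > P: period and group pull opposite ways; the across-period shift dominates (2.66 vs 2.19).
Br > I: they share group 17; the group trend gives Br the larger value.
For reference (Pauling): P 2.19, K 0.82, Br 2.96, In 1.78, I 2.66.
So from highest to lowest: Br > I > P > In > K.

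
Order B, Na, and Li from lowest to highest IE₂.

Consider each +1 ion: B⁺ still has 2 valence electrons; Na⁺ is the bare [Ne] core; Li⁺ is the bare [He] core.
Core electrons are held far more tightly than valence electrons, so Na and Li top the IE_2 order.
The numbers (kJ/mol): B 2427, Na 4562, Li 7298.
Overall IE_2 order: B < Na < Li.

B < Na < Li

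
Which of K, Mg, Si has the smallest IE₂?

After 1 electron has been removed, what remains? K⁺ is the bare [Ar] core; Mg⁺ still has 1 valence electron; Si⁺ still has 3 valence electrons.
Pulling an electron out of a noble-gas core costs far more than removing a remaining valence electron, so K sits at the high end of IE_2.
Valence configurations: Mg⁺ [Ne]3s¹, Si⁺ [Ne]3s²3p¹.
Approximate IE_2 values (kJ/mol): K 3052, Mg 1451, Si 1577.
Overall IE_2 order: Mg < Si < K.

Mg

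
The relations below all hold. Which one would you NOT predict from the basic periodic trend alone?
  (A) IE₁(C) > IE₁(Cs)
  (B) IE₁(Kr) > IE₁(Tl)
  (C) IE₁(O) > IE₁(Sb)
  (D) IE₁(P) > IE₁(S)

The general trend: first ionisation energy increases across a period and decreases down a group.
(A) C (period 2, group 14) vs Cs (period 6, group 1): the stated order agrees with the simple trend.
(B) Kr (period 4, group 18) vs Tl (period 6, group 13): the stated order agrees with the simple trend.
(C) O (period 2, group 16) vs Sb (period 5, group 15): the stated order agrees with the simple trend.
(D) P (period 3, group 15) vs S (period 3, group 16): the stated order contradicts the simple trend.
The exception is (D): S (3p⁴) ionizes more easily than half-filled P (3p³) because the paired 3p electron in S is pushed out by e⁻–e⁻ repulsion.

(D)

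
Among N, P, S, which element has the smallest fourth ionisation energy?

After 3 electrons have been removed, what remains? N³⁺ still has 2 valence electrons; P³⁺ still has 2 valence electrons; S³⁺ still has 3 valence electrons.
All are still removing valence electrons, so compare the +3 ions as you would atoms: IE_4 generally rises across a period (higher Z_eff) and falls down a group (larger shell), subject to the usual subshell exceptions.
Valence configurations: N³⁺ [He]2s², P³⁺ [Ne]3s², S³⁺ [Ne]3s²3p¹.
S³⁺ loses a lone 3p electron whereas P³⁺ must break into a filled 3s² pair, so IE_4(P) > IE_4(S) even though S has the higher nuclear charge.
Approximate IE_4 values (kJ/mol): N 7475, P 4964, S 4556.
So the fourth ionization energies run S < P < N.

S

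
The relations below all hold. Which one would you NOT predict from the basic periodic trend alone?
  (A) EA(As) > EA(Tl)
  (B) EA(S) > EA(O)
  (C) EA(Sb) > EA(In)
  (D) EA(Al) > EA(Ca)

The general trend: electron affinity increases across a period and decreases down a group.
(A) As (period 4, group 15) vs Tl (period 6, group 13): the stated order agrees with the simple trend.
(B) S (period 3, group 16) vs O (period 2, group 16): the stated order contradicts the simple trend.
(C) Sb (period 5, group 15) vs In (period 5, group 13): the stated order agrees with the simple trend.
(D) Al (period 3, group 13) vs Ca (period 4, group 2): the stated order agrees with the simple trend.
The exception is (B): the compact 2p subshell of O repels the added electron more than S's larger 3p does.

(B)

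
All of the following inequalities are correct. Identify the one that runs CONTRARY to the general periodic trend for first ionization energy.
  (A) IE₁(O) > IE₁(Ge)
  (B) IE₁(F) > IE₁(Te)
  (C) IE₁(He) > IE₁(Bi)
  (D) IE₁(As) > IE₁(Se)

The general trend: first ionization energy increases across a period and decreases down a group.
(A) O (period 2, group 16) vs Ge (period 4, group 14): the stated order agrees with the simple trend.
(B) F (period 2, group 17) vs Te (period 5, group 16): the stated order agrees with the simple trend.
(C) He (period 1, group 18) vs Bi (period 6, group 15): the stated order agrees with the simple trend.
(D) As (period 4, group 15) vs Se (period 4, group 16): the stated order contradicts the simple trend.
The exception is (D): Se (4p⁴) ionizes more easily than half-filled As (4p³).

(D)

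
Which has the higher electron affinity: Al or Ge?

Ge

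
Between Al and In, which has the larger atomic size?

In

Al is in period 3, group 13; In is in period 5, group 13.
Across a period the added protons contract the valence shell; down a group each new principal shell makes the atom larger.
All are in group 13, so atomic radius increases down the group.
So In has the larger atomic size (In > Al).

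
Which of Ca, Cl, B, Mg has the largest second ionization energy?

The second ionization energy removes an electron from the +1 ion. For each element: Ca⁺ still has 1 valence electron; Cl⁺ still has 6 valence electrons; B⁺ still has 2 valence electrons; Mg⁺ still has 1 valence electron.
All are still removing valence electrons, so compare the +1 ions as you would atoms: IE_2 generally rises across a period (higher Z_eff) and falls down a group (larger shell), subject to the usual subshell exceptions.
Valence configurations: Ca⁺ [Ar]4s¹, Cl⁺ [Ne]3s²3p⁴, B⁺ [He]2s², Mg⁺ [Ne]3s¹.
Approximate IE_2 values (kJ/mol): Ca 1145, Cl 2298, B 2427, Mg 1451.
So the second ionization energies run Ca < Mg < Cl < B.

B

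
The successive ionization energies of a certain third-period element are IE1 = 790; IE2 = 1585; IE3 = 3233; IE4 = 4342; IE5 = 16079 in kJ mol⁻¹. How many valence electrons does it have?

4

Look for the largest jump between consecutive ionization energies: IE5/IE4 ≈ 3.7, far larger than any earlier ratio.
That jump marks the point where a core electron is being removed. So the atom has 4 valence electrons.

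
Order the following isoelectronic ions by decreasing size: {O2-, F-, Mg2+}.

O2-, F-, Mg2+

All of these have 10 electrons, so size is governed by nuclear charge alone: the more protons, the stronger the pull on the same electron cloud, and the smaller the ion.
Nuclear charges: Mg2+ (Z=12), F- (Z=9), O2- (Z=8).
Largest to smallest: O2- > F- > Mg2+.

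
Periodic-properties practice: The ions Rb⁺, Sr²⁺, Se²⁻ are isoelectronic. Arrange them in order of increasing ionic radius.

All of these have 36 electrons, so size is governed by nuclear charge alone: the more protons, the stronger the pull on the same electron cloud, and the smaller the ion.
Nuclear charges: Sr²⁺ (Z=38), Rb⁺ (Z=37), Se²⁻ (Z=34).
Smallest to largest: Sr²⁺ < Rb⁺ < Se²⁻.

Sr²⁺ < Rb⁺ < Se²⁻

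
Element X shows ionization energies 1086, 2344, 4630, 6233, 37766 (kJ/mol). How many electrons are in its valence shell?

4

Look for the largest jump between consecutive ionization energies: IE5/IE4 ≈ 6.1, far larger than any earlier ratio.
That jump marks the point where a core electron is being removed. So the atom has 4 valence electrons.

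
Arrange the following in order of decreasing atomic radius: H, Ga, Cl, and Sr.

Radius decreases left→right (rising Z_eff, same n) and increases top→bottom (higher n).
Here both period and group differ, so the two effects have to be weighed against each other.
Cl > H: period and group pull opposite ways; the down-group shift dominates (99 vs 32 pm).
Ga > Cl: both effects reinforce here, so Ga is clearly the larger of the two.
Sr > Ga: relative to Ga, both the across-period and down-group shifts push Sr's atomic radius up.
Tabulated atomic radius (pm): H 32, Cl 99, Ga 124, Sr 185.
So from largest to smallest: Sr > Ga > Cl > H.

Sr > Ga > Cl > H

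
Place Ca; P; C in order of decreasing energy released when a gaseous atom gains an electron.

C, P, Ca

C is in period 2, group 14; P is in period 3, group 15; Ca is in period 4, group 2.
Adding an electron releases more energy for atoms nearer the top right (short of the noble gases).
These span different periods and groups, so the two trends combine.
P > Ca: relative to Ca, both the across-period and down-group shifts push P's electron affinity up.
C > P: period and group pull opposite ways; the down-group shift dominates (122 vs 72 kJ/mol).
Approximate values (kJ/mol): C 122, P 72, Ca 2.
So from highest to lowest: C > P > Ca.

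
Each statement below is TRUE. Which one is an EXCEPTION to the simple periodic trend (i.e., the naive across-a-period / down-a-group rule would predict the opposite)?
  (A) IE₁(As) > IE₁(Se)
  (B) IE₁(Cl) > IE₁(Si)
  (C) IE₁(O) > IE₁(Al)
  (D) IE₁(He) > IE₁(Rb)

(A)

The general trend: IE₁ increases across a period and decreases down a group.
(A) As (period 4, group 15) vs Se (period 4, group 16): the stated order contradicts the simple trend.
(B) Cl (period 3, group 17) vs Si (period 3, group 14): the stated order agrees with the simple trend.
(C) O (period 2, group 16) vs Al (period 3, group 13): the stated order agrees with the simple trend.
(D) He (period 1, group 18) vs Rb (period 5, group 1): the stated order agrees with the simple trend.
The exception is (A): Se (4p⁴) ionizes more easily than half-filled As (4p³).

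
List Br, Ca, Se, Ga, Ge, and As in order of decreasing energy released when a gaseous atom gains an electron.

Ca is in period 4, group 2; Ga is in period 4, group 13; Ge is in period 4, group 14; As is in period 4, group 15; Se is in period 4, group 16; Br is in period 4, group 17.
Adding an electron releases more energy for atoms nearer the top right (short of the noble gases).
All lie in period 4; the across-period trend (electron affinity increases left to right) applies, with the exception below.
Note the exception: Ge has a higher electron affinity than As, contrary to the simple trend — adding an electron to As's half-filled 4p³ is unfavourable, so Ge (4p²) has the more exothermic EA.
For reference (kJ/mol): Ca 2, Ga 29, Ge 119, As 78, Se 195, Br 325.
So from highest to lowest: Br > Se > Ge > As > Ga > Ca.

Br > Se > Ge > As > Ga > Ca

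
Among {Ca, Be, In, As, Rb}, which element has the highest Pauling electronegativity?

As

Be is in period 2, group 2; Ca is in period 4, group 2; As is in period 4, group 15; Rb is in period 5, group 1; In is in period 5, group 13.
Atoms toward the upper right of the periodic table pull bonding electrons most strongly.
These span different periods and groups, so the two trends combine.
Ca > Rb: both effects reinforce here, so Ca is clearly the higher of the two.
Be > Ca: Be sits above Ca in group 2, so the down-group effect alone puts Be higher.
In > Be: the two effects oppose for this pair; the across-period effect wins (1.78 vs 1.57).
As > In: relative to In, both the across-period and down-group shifts push As's electronegativity up.
For reference (Pauling): Be 1.57, Ca 1.00, As 2.18, Rb 0.82, In 1.78.
The highest Pauling electronegativity among these belongs to As.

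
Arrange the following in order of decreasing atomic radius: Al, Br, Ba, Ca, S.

Al is in period 3, group 13; S is in period 3, group 16; Ca is in period 4, group 2; Br is in period 4, group 17; Ba is in period 6, group 2.
Across a period the added protons contract the valence shell; down a group each new principal shell makes the atom larger.
Neither a single period nor a single group — weigh both effects.
Br > S: period and group pull opposite ways; the down-group shift dominates (114 vs 103 pm).
Al > Br: period and group pull opposite ways; the across-period shift dominates (126 vs 114 pm).
Ca > Al: relative to Al, both the across-period and down-group shifts push Ca's atomic radius up.
Ba > Ca: Ba sits below Ca in group 2, so the down-group effect alone puts Ba larger.
Tabulated atomic radius (pm): Al 126, S 103, Ca 171, Br 114, Ba 196.
So from largest to smallest: Ba > Ca > Al > Br > S.

Ba > Ca > Al > Br > S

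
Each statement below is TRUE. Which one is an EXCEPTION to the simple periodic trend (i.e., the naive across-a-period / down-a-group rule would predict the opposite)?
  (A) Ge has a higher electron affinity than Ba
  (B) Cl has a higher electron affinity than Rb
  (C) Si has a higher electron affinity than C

The general trend: electron affinity increases across a period and decreases down a group.
(A) Ge (period 4, group 14) vs Ba (period 6, group 2): the stated order agrees with the simple trend.
(B) Cl (period 3, group 17) vs Rb (period 5, group 1): the stated order agrees with the simple trend.
(C) Si (period 3, group 14) vs C (period 2, group 14): the stated order contradicts the simple trend.
The exception is (C): Si's larger, more diffuse 3p orbitals accept an added electron slightly more readily than C's compact 2p.

(C)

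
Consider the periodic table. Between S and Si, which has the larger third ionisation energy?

S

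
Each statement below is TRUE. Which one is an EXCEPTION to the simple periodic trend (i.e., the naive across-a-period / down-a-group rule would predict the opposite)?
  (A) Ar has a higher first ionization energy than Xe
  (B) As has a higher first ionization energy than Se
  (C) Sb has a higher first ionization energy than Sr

The general trend: first ionization energy increases across a period and decreases down a group.
(A) Ar (period 3, group 18) vs Xe (period 5, group 18): the stated order agrees with the simple trend.
(B) As (period 4, group 15) vs Se (period 4, group 16): the stated order contradicts the simple trend.
(C) Sb (period 5, group 15) vs Sr (period 5, group 2): the stated order agrees with the simple trend.
The exception is (B): Se (4p⁴) ionizes more easily than half-filled As (4p³).

(B)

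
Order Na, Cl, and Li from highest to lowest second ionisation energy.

After 1 electron has been removed, what remains? Na⁺ is the bare [Ne] core; Cl⁺ still has 6 valence electrons; Li⁺ is the bare [He] core.
Pulling an electron out of a noble-gas core costs far more than removing a remaining valence electron, so Na and Li sit at the high end of IE_2.
The numbers (kJ/mol): Na 4562, Cl 2298, Li 7298.
Overall IE_2 order: Cl < Na < Li.

Li > Na > Cl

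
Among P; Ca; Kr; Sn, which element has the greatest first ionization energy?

P is in period 3, group 15; Ca is in period 4, group 2; Kr is in period 4, group 18; Sn is in period 5, group 14.
Removing the outermost electron gets harder across a period and easier down a group.
Neither a single period nor a single group — weigh both effects.
Sn > Ca: period and group pull opposite ways; the across-period shift dominates (709 vs 590 kJ/mol).
P > Sn: both effects reinforce here, so P is clearly the higher of the two.
Kr > P: period and group pull opposite ways; the across-period shift dominates (1351 vs 1012 kJ/mol).
Approximate values (kJ/mol): P 1012, Ca 590, Kr 1351, Sn 709.
The greatest first ionization energy among these belongs to Kr.

Kr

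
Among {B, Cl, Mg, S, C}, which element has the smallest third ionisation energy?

S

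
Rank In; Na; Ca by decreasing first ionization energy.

Na is in period 3, group 1; Ca is in period 4, group 2; In is in period 5, group 13.
Removing the outermost electron gets harder across a period and easier down a group.
These sit on a diagonal, where the across-period and down-group effects partly cancel.
In > Na: period and group pull opposite ways; the across-period shift dominates (558 vs 496 kJ/mol).
Ca > In: the two effects oppose for this pair; the down-group effect wins (590 vs 558 kJ/mol).
Tabulated first ionization energy (kJ/mol): Na 496, Ca 590, In 558.
So from highest to lowest: Ca > In > Na.

Ca, In, Na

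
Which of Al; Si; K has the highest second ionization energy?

After 1 electron has been removed, what remains? Al⁺ still has 2 valence electrons; Si⁺ still has 3 valence electrons; K⁺ is the bare [Ar] core.
Breaking into a closed-shell core is much more expensive than removing a leftover valence electron — K has the largest IE_2 here.
Valence configurations: Al⁺ [Ne]3s², Si⁺ [Ne]3s²3p¹.
Si⁺ loses a lone 3p electron whereas Al⁺ must break into a filled 3s² pair, so IE_2(Al) > IE_2(Si) even though Si has the higher nuclear charge.
Approximate IE_2 values (kJ/mol): Al 1817, Si 1577, K 3052.
So the second ionization energies run Si < Al < K.

K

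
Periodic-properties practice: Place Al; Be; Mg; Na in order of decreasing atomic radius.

Be is in period 2, group 2; Na is in period 3, group 1; Mg is in period 3, group 2; Al is in period 3, group 13.
Moving right in a period, electrons are added to the same shell under a stronger nuclear pull, so atoms get smaller; moving down, a new shell is opened and atoms get larger.
These span different periods and groups, so the two trends combine.
Al > Be: the two effects oppose for this pair; the down-group effect wins (126 vs 102 pm).
Mg > Al: Mg lies to the left of Al in period 3, so the across-period effect alone puts Mg larger.
Na > Mg: both are in period 3; the period trend gives Na the larger value.
Approximate values (pm): Be 102, Na 155, Mg 139, Al 126.
So from largest to smallest: Na > Mg > Al > Be.

Na > Mg > Al > Be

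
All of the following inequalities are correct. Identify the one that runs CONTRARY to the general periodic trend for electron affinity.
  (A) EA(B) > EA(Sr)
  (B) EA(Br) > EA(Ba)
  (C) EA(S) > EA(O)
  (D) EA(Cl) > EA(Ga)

(C)

The general trend: electron affinity increases across a period and decreases down a group.
(A) B (period 2, group 13) vs Sr (period 5, group 2): the stated order agrees with the simple trend.
(B) Br (period 4, group 17) vs Ba (period 6, group 2): the stated order agrees with the simple trend.
(C) S (period 3, group 16) vs O (period 2, group 16): the stated order contradicts the simple trend.
(D) Cl (period 3, group 17) vs Ga (period 4, group 13): the stated order agrees with the simple trend.
The exception is (C): the compact 2p subshell of O repels the added electron more than S's larger 3p does.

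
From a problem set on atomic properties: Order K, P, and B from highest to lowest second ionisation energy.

IE_2 is the cost of taking one more electron from the +1 cation: K⁺ is the bare [Ar] core; P⁺ still has 4 valence electrons; B⁺ still has 2 valence electrons.
Breaking into a closed-shell core is much more expensive than removing a leftover valence electron — K has the largest IE_2 here.
Valence configurations: P⁺ [Ne]3s²3p², B⁺ [He]2s².
Tabulated IE_2 (kJ/mol): K 3052, P 1907, B 2427.
Hence IE_2: P < B < K.

K, B, P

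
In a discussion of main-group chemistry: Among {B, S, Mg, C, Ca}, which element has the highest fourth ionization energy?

B

Consider each +3 ion: B³⁺ is the bare [He] core; S³⁺ still has 3 valence electrons; Mg³⁺ is already 1 electron into the core; C³⁺ still has 1 valence electron; Ca³⁺ is already 1 electron into the core.
Core electrons are held far more tightly than valence electrons, so Ca, Mg and B top the IE_4 order.
Valence configurations: S³⁺ [Ne]3s²3p¹, C³⁺ [He]2s¹.
Tabulated IE_4 (kJ/mol): B 25026, S 4556, Mg 10543, C 6223, Ca 6491.
Hence IE_4: S < C < Ca < Mg < B.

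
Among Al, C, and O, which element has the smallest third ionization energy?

Al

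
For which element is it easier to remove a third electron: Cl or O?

Cl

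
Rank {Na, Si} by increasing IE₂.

IE_2 is the cost of taking one more electron from the +1 cation: Na⁺ is the bare [Ne] core; Si⁺ still has 3 valence electrons.
Core electrons are held far more tightly than valence electrons, so Na tops the IE_2 order.
Tabulated IE_2 (kJ/mol): Na 4562, Si 1577.
Hence IE_2: Si < Na.

Si, Na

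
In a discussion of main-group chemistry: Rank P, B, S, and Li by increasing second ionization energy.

P < S < B < Li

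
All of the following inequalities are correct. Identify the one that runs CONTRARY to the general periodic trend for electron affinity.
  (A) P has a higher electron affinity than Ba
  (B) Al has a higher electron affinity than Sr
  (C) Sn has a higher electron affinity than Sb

The general trend: electron affinity increases across a period and decreases down a group.
(A) P (period 3, group 15) vs Ba (period 6, group 2): the stated order agrees with the simple trend.
(B) Al (period 3, group 13) vs Sr (period 5, group 2): the stated order agrees with the simple trend.
(C) Sn (period 5, group 14) vs Sb (period 5, group 15): the stated order contradicts the simple trend.
The exception is (C): adding an electron to Sb's half-filled 5p³ is unfavourable, so Sn has the more exothermic EA.

(C)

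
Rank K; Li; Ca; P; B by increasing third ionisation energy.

The third ionization energy removes an electron from the +2 ion. For each element: K²⁺ is already 1 electron into the core; Li²⁺ is already 1 electron into the core; Ca²⁺ is the bare [Ar] core; P²⁺ still has 3 valence electrons; B²⁺ still has 1 valence electron.
Pulling an electron out of a noble-gas core costs far more than removing a remaining valence electron, so K, Ca and Li sit at the high end of IE_3.
Valence configurations: P²⁺ [Ne]3s²3p¹, B²⁺ [He]2s¹.
Approximate IE_3 values (kJ/mol): K 4420, Li 11815, Ca 4912, P 2914, B 3660.
Putting it together, IE_3: P < B < K < Ca < Li.

P < B < K < Ca < Li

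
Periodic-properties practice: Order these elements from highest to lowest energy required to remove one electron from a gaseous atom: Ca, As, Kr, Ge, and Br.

Ca is in period 4, group 2; Ge is in period 4, group 14; As is in period 4, group 15; Br is in period 4, group 17; Kr is in period 4, group 18.
IE₁ increases left→right with effective nuclear charge and decreases top→bottom as the valence shell moves farther out.
All lie in period 4, so first ionization energy increases left to right.
So from highest to lowest: Kr > Br > As > Ge > Ca.

Kr > Br > As > Ge > Ca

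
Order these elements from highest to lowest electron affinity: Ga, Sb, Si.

Si > Sb > Ga

Si is in period 3, group 14; Ga is in period 4, group 13; Sb is in period 5, group 15.
Atoms with high Z_eff and room in the valence shell (especially the halogens) have the most exothermic electron affinities.
These span different periods and groups, so the two trends combine.
Sb > Ga: the two effects oppose for this pair; the across-period effect wins (103 vs 29 kJ/mol).
Si > Sb: the two effects oppose for this pair; the down-group effect wins (134 vs 103 kJ/mol).
For reference (kJ/mol): Si 134, Ga 29, Sb 103.
So from highest to lowest: Si > Sb > Ga.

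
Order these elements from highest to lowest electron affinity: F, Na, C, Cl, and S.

C is in period 2, group 14; F is in period 2, group 17; Na is in period 3, group 1; S is in period 3, group 16; Cl is in period 3, group 17.
EA tends to increase across a period and decrease down a group, though the pattern is less regular than for IE or radius.
These span different periods and groups, so the two trends combine.
C > Na: both effects reinforce here, so C is clearly the higher of the two.
S > C: the two effects oppose for this pair; the across-period effect wins (200 vs 122 kJ/mol).
F > S: both effects reinforce here, so F is clearly the higher of the two.
Cl > F: this pair runs against the simple trend — see the exception note.
Note the exception: Cl has a higher electron affinity than F, contrary to the simple trend — F's small 2p subshell makes the incoming electron feel strong e⁻–e⁻ repulsion, so Cl actually releases more energy on gaining an electron.
Tabulated electron affinity (kJ/mol): C 122, F 328, Na 53, S 200, Cl 349.
So from highest to lowest: Cl > F > S > C > Na.

Cl > F > S > C > Na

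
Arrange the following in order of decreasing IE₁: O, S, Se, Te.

IE₁ increases left→right with effective nuclear charge and decreases top→bottom as the valence shell moves farther out.
All are in group 16, so first ionization energy increases up the group.
So from highest to lowest: O > S > Se > Te.

O, S, Se, Te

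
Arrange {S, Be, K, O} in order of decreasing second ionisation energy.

O > K > S > Be

IE_2 is the cost of taking one more electron from the +1 cation: S⁺ still has 5 valence electrons; Be⁺ still has 1 valence electron; K⁺ is the bare [Ar] core; O⁺ still has 5 valence electrons.
Usually core removal costs more than valence removal, but here the competition is close: a tightly held n=2 valence electron can cost more to remove than an n=3 core electron, so the actual values have to decide it.
Valence configurations: S⁺ [Ne]3s²3p³, Be⁺ [He]2s¹, O⁺ [He]2s²2p³.
Approximate IE_2 values (kJ/mol): S 2252, Be 1757, K 3052, O 3388.
Hence IE_2: Be < S < K < O.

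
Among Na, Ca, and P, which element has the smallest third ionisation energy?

IE_3 is the cost of taking one more electron from the +2 cation: Na²⁺ is already 1 electron into the core; Ca²⁺ is the bare [Ar] core; P²⁺ still has 3 valence electrons.
Core electrons are held far more tightly than valence electrons, so Ca and Na top the IE_3 order.
Approximate IE_3 values (kJ/mol): Na 6910, Ca 4912, P 2914.
Hence IE_3: P < Ca < Na.

P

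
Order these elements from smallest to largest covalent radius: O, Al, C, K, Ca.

O, C, Al, Ca, K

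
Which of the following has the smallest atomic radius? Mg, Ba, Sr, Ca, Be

Be is in period 2, group 2; Mg is in period 3, group 2; Ca is in period 4, group 2; Sr is in period 5, group 2; Ba is in period 6, group 2.
Atomic radius shrinks across a period as nuclear charge pulls the same shell inward, and grows down a group as new shells are added.
All are in group 2, so atomic radius increases down the group.
The smallest atomic radius among these belongs to Be.

Be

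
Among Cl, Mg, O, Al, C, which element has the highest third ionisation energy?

Mg

The third ionization energy removes an electron from the +2 ion. For each element: Cl²⁺ still has 5 valence electrons; Mg²⁺ is the bare [Ne] core; O²⁺ still has 4 valence electrons; Al²⁺ still has 1 valence electron; C²⁺ still has 2 valence electrons.
Pulling an electron out of a noble-gas core costs far more than removing a remaining valence electron, so Mg sits at the high end of IE_3.
Valence configurations: Cl²⁺ [Ne]3s²3p³, O²⁺ [He]2s²2p², Al²⁺ [Ne]3s¹, C²⁺ [He]2s².
Approximate IE_3 values (kJ/mol): Cl 3822, Mg 7733, O 5300, Al 2745, C 4620.
Putting it together, IE_3: Al < Cl < C < O < Mg.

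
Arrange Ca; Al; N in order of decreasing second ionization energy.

N > Al > Ca

The second ionization energy removes an electron from the +1 ion. For each element: Ca⁺ still has 1 valence electron; Al⁺ still has 2 valence electrons; N⁺ still has 4 valence electrons.
All are still removing valence electrons, so compare the +1 ions as you would atoms: IE_2 generally rises across a period (higher Z_eff) and falls down a group (larger shell), subject to the usual subshell exceptions.
Valence configurations: Ca⁺ [Ar]4s¹, Al⁺ [Ne]3s², N⁺ [He]2s²2p².
Approximate IE_2 values (kJ/mol): Ca 1145, Al 1817, N 2856.
So the second ionization energies run Ca < Al < N.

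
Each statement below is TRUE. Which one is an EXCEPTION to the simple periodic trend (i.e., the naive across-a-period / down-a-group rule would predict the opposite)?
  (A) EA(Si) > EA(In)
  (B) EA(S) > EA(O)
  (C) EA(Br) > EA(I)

The general trend: electron affinity increases across a period and decreases down a group.
(A) Si (period 3, group 14) vs In (period 5, group 13): the stated order agrees with the simple trend.
(B) S (period 3, group 16) vs O (period 2, group 16): the stated order contradicts the simple trend.
(C) Br (period 4, group 17) vs I (period 5, group 17): the stated order agrees with the simple trend.
The exception is (B): the compact 2p subshell of O repels the added electron more than S's larger 3p does.

(B)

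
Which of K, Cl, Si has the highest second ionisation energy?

Consider each +1 ion: K⁺ is the bare [Ar] core; Cl⁺ still has 6 valence electrons; Si⁺ still has 3 valence electrons.
Core electrons are held far more tightly than valence electrons, so K tops the IE_2 order.
Valence configurations: Cl⁺ [Ne]3s²3p⁴, Si⁺ [Ne]3s²3p¹.
Approximate IE_2 values (kJ/mol): K 3052, Cl 2298, Si 1577.
Putting it together, IE_2: Si < Cl < K.

K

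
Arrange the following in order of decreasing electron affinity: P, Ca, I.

I > P > Ca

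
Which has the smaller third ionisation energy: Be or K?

The third ionization energy removes an electron from the +2 ion. For each element: Be²⁺ is the bare [He] core; K²⁺ is already 1 electron into the core.
All of these are removing an electron from a noble-gas core or deeper; the smaller core (lower principal quantum number) is held far more tightly, and within a period the higher nuclear charge binds the same core more tightly.
The numbers (kJ/mol): Be 14849, K 4420.
Putting it together, IE_3: K < Be.

K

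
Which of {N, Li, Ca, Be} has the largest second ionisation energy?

Li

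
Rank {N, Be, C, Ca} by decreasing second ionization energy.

N > C > Be > Ca

The second ionization energy removes an electron from the +1 ion. For each element: N⁺ still has 4 valence electrons; Be⁺ still has 1 valence electron; C⁺ still has 3 valence electrons; Ca⁺ still has 1 valence electron.
All are still removing valence electrons, so compare the +1 ions as you would atoms: IE_2 generally rises across a period (higher Z_eff) and falls down a group (larger shell), subject to the usual subshell exceptions.
Valence configurations: N⁺ [He]2s²2p², Be⁺ [He]2s¹, C⁺ [He]2s²2p¹, Ca⁺ [Ar]4s¹.
Approximate IE_2 values (kJ/mol): N 2856, Be 1757, C 2353, Ca 1145.
Putting it together, IE_2: Ca < Be < C < N.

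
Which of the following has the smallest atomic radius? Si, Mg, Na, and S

Na is in period 3, group 1; Mg is in period 3, group 2; Si is in period 3, group 14; S is in period 3, group 16.
Across a period the added protons contract the valence shell; down a group each new principal shell makes the atom larger.
All lie in period 3, so atomic radius increases right to left.
The smallest atomic radius among these belongs to S.

S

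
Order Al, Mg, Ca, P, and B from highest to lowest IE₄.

B, Al, Mg, Ca, P

The fourth ionization energy removes an electron from the +3 ion. For each element: Al³⁺ is the bare [Ne] core; Mg³⁺ is already 1 electron into the core; Ca³⁺ is already 1 electron into the core; P³⁺ still has 2 valence electrons; B³⁺ is the bare [He] core.
Breaking into a closed-shell core is much more expensive than removing a leftover valence electron — Ca, Mg, Al and B have the largest IE_4 here.
Approximate IE_4 values (kJ/mol): Al 11577, Mg 10543, Ca 6491, P 4964, B 25026.
Overall IE_4 order: P < Ca < Mg < Al < B.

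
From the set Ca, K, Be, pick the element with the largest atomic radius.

K

Be is in period 2, group 2; K is in period 4, group 1; Ca is in period 4, group 2.
Radius decreases left→right (rising Z_eff, same n) and increases top→bottom (higher n).
These span different periods and groups, so the two trends combine.
Ca > Be: they share group 2; the group trend gives Ca the larger value.
K > Ca: K lies to the left of Ca in period 4, so the across-period effect alone puts K larger.
Tabulated atomic radius (pm): Be 102, K 196, Ca 171.
The largest atomic radius among these belongs to K.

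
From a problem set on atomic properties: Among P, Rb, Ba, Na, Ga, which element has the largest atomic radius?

Rb

Atomic radius shrinks across a period as nuclear charge pulls the same shell inward, and grows down a group as new shells are added.
Here both period and group differ, so the two effects have to be weighed against each other.
Ga > P: relative to P, both the across-period and down-group shifts push Ga's atomic radius up.
Na > Ga: period and group pull opposite ways; the across-period shift dominates (155 vs 124 pm).
Ba > Na: the two effects oppose for this pair; the down-group effect wins (196 vs 155 pm).
Rb > Ba: period and group pull opposite ways; the across-period shift dominates (210 vs 196 pm).
For reference (pm): Na 155, P 111, Ga 124, Rb 210, Ba 196.
The largest atomic radius among these belongs to Rb.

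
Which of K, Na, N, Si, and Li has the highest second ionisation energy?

Li

After 1 electron has been removed, what remains? K⁺ is the bare [Ar] core; Na⁺ is the bare [Ne] core; N⁺ still has 4 valence electrons; Si⁺ still has 3 valence electrons; Li⁺ is the bare [He] core.
Core electrons are held far more tightly than valence electrons, so K, Na and Li top the IE_2 order.
Valence configurations: N⁺ [He]2s²2p², Si⁺ [Ne]3s²3p¹.
Tabulated IE_2 (kJ/mol): K 3052, Na 4562, N 2856, Si 1577, Li 7298.
Overall IE_2 order: Si < N < K < Na < Li.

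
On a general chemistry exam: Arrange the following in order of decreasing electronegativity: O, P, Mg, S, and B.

O > S > P > B > Mg

B is in period 2, group 13; O is in period 2, group 16; Mg is in period 3, group 2; P is in period 3, group 15; S is in period 3, group 16.
EN rises left→right (higher Z_eff, smaller atoms) and falls top→bottom (larger, more shielded atoms).
Here both period and group differ, so the two effects have to be weighed against each other.
B > Mg: both effects reinforce here, so B is clearly the higher of the two.
P > B: period and group pull opposite ways; the across-period shift dominates (2.19 vs 2.04).
S > P: both are in period 3; the period trend gives S the larger value.
O > S: they share group 16; the group trend gives O the larger value.
Approximate values (Pauling): B 2.04, O 3.44, Mg 1.31, P 2.19, S 2.58.
So from highest to lowest: O > S > P > B > Mg.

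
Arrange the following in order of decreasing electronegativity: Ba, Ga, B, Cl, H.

Cl > H > B > Ga > Ba

H is in period 1, group 1; B is in period 2, group 13; Cl is in period 3, group 17; Ga is in period 4, group 13; Ba is in period 6, group 2.
Electronegativity increases across a period and decreases down a group, tracking effective nuclear charge and atomic size.
Neither a single period nor a single group — weigh both effects.
Ga > Ba: both effects reinforce here, so Ga is clearly the higher of the two.
B > Ga: B sits above Ga in group 13, so the down-group effect alone puts B higher.
H > B: the two effects oppose for this pair; the down-group effect wins (2.20 vs 2.04).
Cl > H: period and group pull opposite ways; the across-period shift dominates (3.16 vs 2.20).
For reference (Pauling): H 2.20, B 2.04, Cl 3.16, Ga 1.81, Ba 0.89.
So from highest to lowest: Cl > H > B > Ga > Ba.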